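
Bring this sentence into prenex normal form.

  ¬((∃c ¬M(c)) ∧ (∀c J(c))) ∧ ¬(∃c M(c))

∀c ∃u ∀p ((M(c) ∨ ¬J(u)) ∧ ¬M(p))

Drive negations inward (¬∀x A ≡ ∃x ¬A, ¬∃x A ≡ ∀x ¬A, De Morgan for ∧/∨):
  ((∀c M(c)) ∨ (∃c ¬J(c))) ∧ (∀c ¬M(c))
Rename bound variables to avoid capture: c↦u, c↦p.
  ((∀c M(c)) ∨ (∃u ¬J(u))) ∧ (∀p ¬M(p))
Pull the quantifiers to the front (each side's bound variable is not free in the other side):
  ∀c ∃u ∀p ((M(c) ∨ ¬J(u)) ∧ ¬M(p))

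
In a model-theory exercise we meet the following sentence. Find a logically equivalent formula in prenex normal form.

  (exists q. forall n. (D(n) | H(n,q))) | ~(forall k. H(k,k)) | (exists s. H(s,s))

exists q. forall n. exists k. exists s. (D(n) | H(n,q) | ~H(k,k) | H(s,s))

Move each ¬ inward, flipping quantifiers it crosses:
  (exists q. forall n. (D(n) | H(n,q))) | (exists k. ~H(k,k)) | (exists s. H(s,s))
Pull the quantifiers to the front (each side's bound variable is not free in the other side):
  exists q. forall n. exists k. exists s. (D(n) | H(n,q) | ~H(k,k) | H(s,s))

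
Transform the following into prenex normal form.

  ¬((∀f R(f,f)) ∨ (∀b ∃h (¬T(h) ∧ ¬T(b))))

∃f ∃b ∀h (¬R(f,f) ∧ (T(h) ∨ T(b)))

Move each ¬ inward, flipping quantifiers it crosses:
  (∃f ¬R(f,f)) ∧ (∃b ∀h (T(h) ∨ T(b)))
All bound variables are already distinct, so no renaming is needed.
Extract every quantifier outward, since the variables are now distinct and don't occur free across branches:
  ∃f ∃b ∀h (¬R(f,f) ∧ (T(h) ∨ T(b)))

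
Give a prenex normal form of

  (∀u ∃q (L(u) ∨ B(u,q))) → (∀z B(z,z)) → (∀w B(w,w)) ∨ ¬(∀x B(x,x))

First replace A → B with ¬A ∨ B.
  ¬(∀u ∃q (L(u) ∨ B(u,q))) ∨ ¬(∀z B(z,z)) ∨ (∀w B(w,w)) ∨ ¬(∀x B(x,x))
Push ¬ through the quantifiers and connectives to reach negation normal form:
  (∃u ∀q (¬L(u) ∧ ¬B(u,q))) ∨ (∃z ¬B(z,z)) ∨ (∀w B(w,w)) ∨ (∃x ¬B(x,x))
Pull the quantifiers to the front (each side's bound variable is not free in the other side):
  ∃u ∀q ∃z ∀w ∃x (¬L(u) ∧ ¬B(u,q) ∨ ¬B(z,z) ∨ B(w,w) ∨ ¬B(x,x))

∃u ∀q ∃z ∀w ∃x (¬L(u) ∧ ¬B(u,q) ∨ ¬B(z,z) ∨ B(w,w) ∨ ¬B(x,x))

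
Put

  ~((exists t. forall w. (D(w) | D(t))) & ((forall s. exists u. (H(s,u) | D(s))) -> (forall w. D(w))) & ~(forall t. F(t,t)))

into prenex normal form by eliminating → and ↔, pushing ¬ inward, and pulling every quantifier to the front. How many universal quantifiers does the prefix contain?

3

Eliminate → and ↔ using ¬ and ∨.
  ~((exists t. forall w. (D(w) | D(t))) & (~(forall s. exists u. (H(s,u) | D(s))) | (forall w. D(w))) & ~(forall t. F(t,t)))
Push ¬ through the quantifiers and connectives to reach negation normal form:
  (forall t. exists w. (~D(w) & ~D(t))) | (forall s. exists u. (H(s,u) | D(s))) & (exists w. ~D(w)) | (forall t. F(t,t))
Give each quantifier a distinct variable: w↦a, t↦r.
  (forall t. exists w. (~D(w) & ~D(t))) | (forall s. exists u. (H(s,u) | D(s))) & (exists a. ~D(a)) | (forall r. F(r,r))
Finally move all quantifiers to the prefix:
  forall t. exists w. forall s. exists u. exists a. forall r. (~D(w) & ~D(t) | (H(s,u) | D(s)) & ~D(a) | F(r,r))
The prefix is forall t exists w forall s exists u exists a forall r: 3 universal, 3 existential.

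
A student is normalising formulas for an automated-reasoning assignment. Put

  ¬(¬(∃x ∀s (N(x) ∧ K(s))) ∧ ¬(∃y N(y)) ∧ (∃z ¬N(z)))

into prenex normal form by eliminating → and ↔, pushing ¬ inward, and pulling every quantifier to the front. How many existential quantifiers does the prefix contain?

Push ¬ through the quantifiers and connectives to reach negation normal form:
  (∃x ∀s (N(x) ∧ K(s))) ∨ (∃y N(y)) ∨ (∀z N(z))
Finally move all quantifiers to the prefix:
  ∃x ∀s ∃y ∀z (N(x) ∧ K(s) ∨ N(y) ∨ N(z))
The prefix is ∃x ∀s ∃y ∀z: 2 universal, 2 existential.

2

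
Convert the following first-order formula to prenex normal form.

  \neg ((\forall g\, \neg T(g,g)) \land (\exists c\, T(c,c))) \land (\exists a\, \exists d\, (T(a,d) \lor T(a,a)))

Drive negations inward (¬∀x A ≡ ∃x ¬A, ¬∃x A ≡ ∀x ¬A, De Morgan for ∧/∨):
  ((\exists g\, T(g,g)) \lor (\forall c\, \neg T(c,c))) \land (\exists a\, \exists d\, (T(a,d) \lor T(a,a)))
Finally move all quantifiers to the prefix:
  \exists g\, \forall c\, \exists a\, \exists d\, ((T(g,g) \lor \neg T(c,c)) \land (T(a,d) \lor T(a,a)))

\exists g\, \forall c\, \exists a\, \exists d\, ((T(g,g) \lor \neg T(c,c)) \land (T(a,d) \lor T(a,a)))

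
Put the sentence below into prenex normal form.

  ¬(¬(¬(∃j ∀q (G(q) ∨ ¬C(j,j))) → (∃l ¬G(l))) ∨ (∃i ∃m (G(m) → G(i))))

First replace A → B with ¬A ∨ B.
  ¬(¬(¬¬(∃j ∀q (G(q) ∨ ¬C(j,j))) ∨ (∃l ¬G(l))) ∨ (∃i ∃m (¬G(m) ∨ G(i))))
Push ¬ through the quantifiers and connectives to reach negation normal form:
  ((∃j ∀q (G(q) ∨ ¬C(j,j))) ∨ (∃l ¬G(l))) ∧ (∀i ∀m (G(m) ∧ ¬G(i)))
Extract every quantifier outward, since the variables are now distinct and don't occur free across branches:
  ∃j ∀q ∃l ∀i ∀m ((G(q) ∨ ¬C(j,j) ∨ ¬G(l)) ∧ G(m) ∧ ¬G(i))

∃j ∀q ∃l ∀i ∀m ((G(q) ∨ ¬C(j,j) ∨ ¬G(l)) ∧ G(m) ∧ ¬G(i))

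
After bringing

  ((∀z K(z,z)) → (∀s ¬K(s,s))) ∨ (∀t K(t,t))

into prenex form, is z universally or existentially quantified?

Eliminate → and ↔ using ¬ and ∨.
  ¬(∀z K(z,z)) ∨ (∀s ¬K(s,s)) ∨ (∀t K(t,t))
Move each ¬ inward, flipping quantifiers it crosses:
  (∃z ¬K(z,z)) ∨ (∀s ¬K(s,s)) ∨ (∀t K(t,t))
All bound variables are already distinct, so no renaming is needed.
Finally move all quantifiers to the prefix:
  ∃z ∀s ∀t (¬K(z,z) ∨ ¬K(s,s) ∨ K(t,t))
The quantifier ∀z sits under an odd number of negations (counting the antecedent side of each →), so it flips to ∃z.

existential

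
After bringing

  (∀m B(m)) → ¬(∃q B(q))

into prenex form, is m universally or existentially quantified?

existential

Eliminate → and ↔ using ¬ and ∨.
  ¬(∀m B(m)) ∨ ¬(∃q B(q))
Move each ¬ inward, flipping quantifiers it crosses:
  (∃m ¬B(m)) ∨ (∀q ¬B(q))
Finally move all quantifiers to the prefix:
  ∃m ∀q (¬B(m) ∨ ¬B(q))
The quantifier ∀m sits under an odd number of negations (counting the antecedent side of each →), so it flips to ∃m.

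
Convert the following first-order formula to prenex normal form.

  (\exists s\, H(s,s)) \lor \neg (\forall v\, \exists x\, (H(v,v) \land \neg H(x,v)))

\exists s\, \exists v\, \forall x\, (H(s,s) \lor \neg H(v,v) \lor H(x,v))

Move each ¬ inward, flipping quantifiers it crosses:
  (\exists s\, H(s,s)) \lor (\exists v\, \forall x\, (\neg H(v,v) \lor H(x,v)))
Finally move all quantifiers to the prefix:
  \exists s\, \exists v\, \forall x\, (H(s,s) \lor \neg H(v,v) \lor H(x,v))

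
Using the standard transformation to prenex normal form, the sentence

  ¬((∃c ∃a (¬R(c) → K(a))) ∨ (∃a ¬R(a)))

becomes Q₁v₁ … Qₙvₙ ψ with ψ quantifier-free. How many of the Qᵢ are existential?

0

Eliminate → and ↔ using ¬ and ∨.
  ¬((∃c ∃a (¬¬R(c) ∨ K(a))) ∨ (∃a ¬R(a)))
Drive negations inward (¬∀x A ≡ ∃x ¬A, ¬∃x A ≡ ∀x ¬A, De Morgan for ∧/∨):
  (∀c ∀a (¬R(c) ∧ ¬K(a))) ∧ (∀a R(a))
Standardize variables apart so no two quantifiers bind the same name: a↦u1.
  (∀c ∀a (¬R(c) ∧ ¬K(a))) ∧ (∀u1 R(u1))
Extract every quantifier outward, since the variables are now distinct and don't occur free across branches:
  ∀c ∀a ∀u1 (¬R(c) ∧ ¬K(a) ∧ R(u1))
The prefix is ∀c ∀a ∀u1: 3 universal, 0 existential.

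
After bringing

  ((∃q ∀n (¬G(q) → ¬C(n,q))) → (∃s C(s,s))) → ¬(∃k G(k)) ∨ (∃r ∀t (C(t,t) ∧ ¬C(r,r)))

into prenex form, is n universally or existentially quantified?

First replace A → B with ¬A ∨ B.
  ¬(¬(∃q ∀n (¬¬G(q) ∨ ¬C(n,q))) ∨ (∃s C(s,s))) ∨ ¬(∃k G(k)) ∨ (∃r ∀t (C(t,t) ∧ ¬C(r,r)))
Drive negations inward (¬∀x A ≡ ∃x ¬A, ¬∃x A ≡ ∀x ¬A, De Morgan for ∧/∨):
  (∃q ∀n (G(q) ∨ ¬C(n,q))) ∧ (∀s ¬C(s,s)) ∨ (∀k ¬G(k)) ∨ (∃r ∀t (C(t,t) ∧ ¬C(r,r)))
All bound variables are already distinct, so no renaming is needed.
Pull the quantifiers to the front (each side's bound variable is not free in the other side):
  ∃q ∀n ∀s ∀k ∃r ∀t ((G(q) ∨ ¬C(n,q)) ∧ ¬C(s,s) ∨ ¬G(k) ∨ C(t,t) ∧ ¬C(r,r))
The quantifier ∀n sits under an even number of negations (counting the antecedent side of each →), so it remains universal.

universal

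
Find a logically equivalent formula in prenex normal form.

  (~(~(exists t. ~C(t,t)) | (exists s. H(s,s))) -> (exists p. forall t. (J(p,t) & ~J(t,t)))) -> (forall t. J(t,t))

exists t. forall s. forall p. exists b. forall x1. (~C(t,t) & ~H(s,s) & (~J(p,b) | J(b,b)) | J(x1,x1))

Eliminate → and ↔ using ¬ and ∨.
  ~(~~(~(exists t. ~C(t,t)) | (exists s. H(s,s))) | (exists p. forall t. (J(p,t) & ~J(t,t)))) | (forall t. J(t,t))
Push ¬ through the quantifiers and connectives to reach negation normal form:
  (exists t. ~C(t,t)) & (forall s. ~H(s,s)) & (forall p. exists t. (~J(p,t) | J(t,t))) | (forall t. J(t,t))
Give each quantifier a distinct variable: t↦b, t↦x1.
  (exists t. ~C(t,t)) & (forall s. ~H(s,s)) & (forall p. exists b. (~J(p,b) | J(b,b))) | (forall x1. J(x1,x1))
Pull the quantifiers to the front (each side's bound variable is not free in the other side):
  exists t. forall s. forall p. exists b. forall x1. (~C(t,t) & ~H(s,s) & (~J(p,b) | J(b,b)) | J(x1,x1))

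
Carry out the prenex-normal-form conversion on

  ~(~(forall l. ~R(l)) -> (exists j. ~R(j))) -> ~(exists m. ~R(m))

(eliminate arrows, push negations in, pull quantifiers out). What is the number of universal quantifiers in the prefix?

Eliminate → and ↔ using ¬ and ∨.
  ~~(~~(forall l. ~R(l)) | (exists j. ~R(j))) | ~(exists m. ~R(m))
Move each ¬ inward, flipping quantifiers it crosses:
  (forall l. ~R(l)) | (exists j. ~R(j)) | (forall m. R(m))
All bound variables are already distinct, so no renaming is needed.
Finally move all quantifiers to the prefix:
  forall l. exists j. forall m. (~R(l) | ~R(j) | R(m))
The prefix is forall l exists j forall m: 2 universal, 1 existential.

2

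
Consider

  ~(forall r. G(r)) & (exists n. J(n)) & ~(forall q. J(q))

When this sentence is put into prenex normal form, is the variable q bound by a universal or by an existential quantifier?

existential

Push ¬ through the quantifiers and connectives to reach negation normal form:
  (exists r. ~G(r)) & (exists n. J(n)) & (exists q. ~J(q))
All bound variables are already distinct, so no renaming is needed.
Pull the quantifiers to the front (each side's bound variable is not free in the other side):
  exists r. exists n. exists q. (~G(r) & J(n) & ~J(q))
The quantifier forall q sits under an odd number of negations, so it flips to exists q.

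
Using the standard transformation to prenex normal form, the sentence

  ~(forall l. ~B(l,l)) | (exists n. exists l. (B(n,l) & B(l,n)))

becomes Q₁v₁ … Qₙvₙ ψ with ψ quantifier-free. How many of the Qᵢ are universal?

0

Push ¬ through the quantifiers and connectives to reach negation normal form:
  (exists l. B(l,l)) | (exists n. exists l. (B(n,l) & B(l,n)))
Give each quantifier a distinct variable: l↦y.
  (exists l. B(l,l)) | (exists n. exists y. (B(n,y) & B(y,n)))
Finally move all quantifiers to the prefix:
  exists l. exists n. exists y. (B(l,l) | B(n,y) & B(y,n))
The prefix is exists l exists n exists y: 0 universal, 3 existential.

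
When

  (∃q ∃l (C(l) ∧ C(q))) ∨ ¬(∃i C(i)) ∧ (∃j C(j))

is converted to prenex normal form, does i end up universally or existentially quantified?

Push ¬ through the quantifiers and connectives to reach negation normal form:
  (∃q ∃l (C(l) ∧ C(q))) ∨ (∀i ¬C(i)) ∧ (∃j C(j))
Finally move all quantifiers to the prefix:
  ∃q ∃l ∀i ∃j (C(l) ∧ C(q) ∨ ¬C(i) ∧ C(j))
The quantifier ∃i sits under an odd number of negations, so it flips to ∀i.

universal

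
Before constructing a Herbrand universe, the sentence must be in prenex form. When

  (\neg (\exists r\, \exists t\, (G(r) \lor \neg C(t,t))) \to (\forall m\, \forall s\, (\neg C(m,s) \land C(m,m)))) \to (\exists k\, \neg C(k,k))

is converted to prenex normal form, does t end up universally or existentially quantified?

Eliminate → and ↔ using ¬ and ∨.
  \neg (\neg \neg (\exists r\, \exists t\, (G(r) \lor \neg C(t,t))) \lor (\forall m\, \forall s\, (\neg C(m,s) \land C(m,m)))) \lor (\exists k\, \neg C(k,k))
Move each ¬ inward, flipping quantifiers it crosses:
  (\forall r\, \forall t\, (\neg G(r) \land C(t,t))) \land (\exists m\, \exists s\, (C(m,s) \lor \neg C(m,m))) \lor (\exists k\, \neg C(k,k))
All bound variables are already distinct, so no renaming is needed.
Extract every quantifier outward, since the variables are now distinct and don't occur free across branches:
  \forall r\, \forall t\, \exists m\, \exists s\, \exists k\, (\neg G(r) \land C(t,t) \land (C(m,s) \lor \neg C(m,m)) \lor \neg C(k,k))
The quantifier \exists t sits under an odd number of negations (counting the antecedent side of each →), so it flips to \forall t.

universal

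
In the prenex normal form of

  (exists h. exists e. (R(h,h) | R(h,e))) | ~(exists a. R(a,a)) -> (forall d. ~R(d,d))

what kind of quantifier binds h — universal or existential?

Rewrite implications/biconditionals: A → B as ¬A ∨ B.
  ~((exists h. exists e. (R(h,h) | R(h,e))) | ~(exists a. R(a,a))) | (forall d. ~R(d,d))
Push ¬ through the quantifiers and connectives to reach negation normal form:
  (forall h. forall e. (~R(h,h) & ~R(h,e))) & (exists a. R(a,a)) | (forall d. ~R(d,d))
All bound variables are already distinct, so no renaming is needed.
Pull the quantifiers to the front (each side's bound variable is not free in the other side):
  forall h. forall e. exists a. forall d. (~R(h,h) & ~R(h,e) & R(a,a) | ~R(d,d))
The quantifier exists h sits under an odd number of negations (counting the antecedent side of each →), so it flips to forall h.

universal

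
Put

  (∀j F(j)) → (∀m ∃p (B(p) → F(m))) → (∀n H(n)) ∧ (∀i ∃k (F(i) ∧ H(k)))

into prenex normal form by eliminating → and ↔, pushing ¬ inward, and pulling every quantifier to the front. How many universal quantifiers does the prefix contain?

3

Rewrite implications/biconditionals: A → B as ¬A ∨ B.
  ¬(∀j F(j)) ∨ ¬(∀m ∃p (¬B(p) ∨ F(m))) ∨ (∀n H(n)) ∧ (∀i ∃k (F(i) ∧ H(k)))
Move each ¬ inward, flipping quantifiers it crosses:
  (∃j ¬F(j)) ∨ (∃m ∀p (B(p) ∧ ¬F(m))) ∨ (∀n H(n)) ∧ (∀i ∃k (F(i) ∧ H(k)))
All bound variables are already distinct, so no renaming is needed.
Pull the quantifiers to the front (each side's bound variable is not free in the other side):
  ∃j ∃m ∀p ∀n ∀i ∃k (¬F(j) ∨ B(p) ∧ ¬F(m) ∨ H(n) ∧ F(i) ∧ H(k))
The prefix is ∃j ∃m ∀p ∀n ∀i ∃k: 3 universal, 3 existential.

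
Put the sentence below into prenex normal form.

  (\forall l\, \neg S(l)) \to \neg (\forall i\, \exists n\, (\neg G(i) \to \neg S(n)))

\exists l\, \exists i\, \forall n\, (S(l) \lor \neg G(i) \land S(n))

Eliminate → and ↔ using ¬ and ∨.
  \neg (\forall l\, \neg S(l)) \lor \neg (\forall i\, \exists n\, (\neg \neg G(i) \lor \neg S(n)))
Drive negations inward (¬∀x A ≡ ∃x ¬A, ¬∃x A ≡ ∀x ¬A, De Morgan for ∧/∨):
  (\exists l\, S(l)) \lor (\exists i\, \forall n\, (\neg G(i) \land S(n)))
All bound variables are already distinct, so no renaming is needed.
Pull the quantifiers to the front (each side's bound variable is not free in the other side):
  \exists l\, \exists i\, \forall n\, (S(l) \lor \neg G(i) \land S(n))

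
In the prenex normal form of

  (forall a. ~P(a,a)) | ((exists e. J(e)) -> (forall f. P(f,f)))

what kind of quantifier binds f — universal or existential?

universal

Rewrite implications/biconditionals: A → B as ¬A ∨ B.
  (forall a. ~P(a,a)) | ~(exists e. J(e)) | (forall f. P(f,f))
Move each ¬ inward, flipping quantifiers it crosses:
  (forall a. ~P(a,a)) | (forall e. ~J(e)) | (forall f. P(f,f))
Finally move all quantifiers to the prefix:
  forall a. forall e. forall f. (~P(a,a) | ~J(e) | P(f,f))
The quantifier forall f sits under an even number of negations (counting the antecedent side of each →), so it remains universal.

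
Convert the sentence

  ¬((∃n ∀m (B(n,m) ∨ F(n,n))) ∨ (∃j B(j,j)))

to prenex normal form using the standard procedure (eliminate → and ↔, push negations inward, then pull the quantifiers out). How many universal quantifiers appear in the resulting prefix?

2

Move each ¬ inward, flipping quantifiers it crosses:
  (∀n ∃m (¬B(n,m) ∧ ¬F(n,n))) ∧ (∀j ¬B(j,j))
Extract every quantifier outward, since the variables are now distinct and don't occur free across branches:
  ∀n ∃m ∀j (¬B(n,m) ∧ ¬F(n,n) ∧ ¬B(j,j))
The prefix is ∀n ∃m ∀j: 2 universal, 1 existential.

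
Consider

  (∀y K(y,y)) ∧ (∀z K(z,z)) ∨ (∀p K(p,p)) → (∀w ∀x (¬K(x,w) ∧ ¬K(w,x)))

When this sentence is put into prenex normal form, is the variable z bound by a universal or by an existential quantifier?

existential

Eliminate → and ↔ using ¬ and ∨.
  ¬((∀y K(y,y)) ∧ (∀z K(z,z)) ∨ (∀p K(p,p))) ∨ (∀w ∀x (¬K(x,w) ∧ ¬K(w,x)))
Push ¬ through the quantifiers and connectives to reach negation normal form:
  ((∃y ¬K(y,y)) ∨ (∃z ¬K(z,z))) ∧ (∃p ¬K(p,p)) ∨ (∀w ∀x (¬K(x,w) ∧ ¬K(w,x)))
Extract every quantifier outward, since the variables are now distinct and don't occur free across branches:
  ∃y ∃z ∃p ∀w ∀x ((¬K(y,y) ∨ ¬K(z,z)) ∧ ¬K(p,p) ∨ ¬K(x,w) ∧ ¬K(w,x))
The quantifier ∀z sits under an odd number of negations (counting the antecedent side of each →), so it flips to ∃z.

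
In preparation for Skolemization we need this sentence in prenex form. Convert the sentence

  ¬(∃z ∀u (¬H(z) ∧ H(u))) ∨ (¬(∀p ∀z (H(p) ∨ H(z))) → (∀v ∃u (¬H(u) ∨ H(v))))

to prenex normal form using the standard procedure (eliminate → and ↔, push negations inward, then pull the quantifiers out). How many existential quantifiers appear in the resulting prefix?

Eliminate → and ↔ using ¬ and ∨.
  ¬(∃z ∀u (¬H(z) ∧ H(u))) ∨ ¬¬(∀p ∀z (H(p) ∨ H(z))) ∨ (∀v ∃u (¬H(u) ∨ H(v)))
Push ¬ through the quantifiers and connectives to reach negation normal form:
  (∀z ∃u (H(z) ∨ ¬H(u))) ∨ (∀p ∀z (H(p) ∨ H(z))) ∨ (∀v ∃u (¬H(u) ∨ H(v)))
Give each quantifier a distinct variable: z↦c, u↦x1.
  (∀z ∃u (H(z) ∨ ¬H(u))) ∨ (∀p ∀c (H(p) ∨ H(c))) ∨ (∀v ∃x1 (¬H(x1) ∨ H(v)))
Finally move all quantifiers to the prefix:
  ∀z ∃u ∀p ∀c ∀v ∃x1 (H(z) ∨ ¬H(u) ∨ H(p) ∨ H(c) ∨ ¬H(x1) ∨ H(v))
The prefix is ∀z ∃u ∀p ∀c ∀v ∃x1: 4 universal, 2 existential.

2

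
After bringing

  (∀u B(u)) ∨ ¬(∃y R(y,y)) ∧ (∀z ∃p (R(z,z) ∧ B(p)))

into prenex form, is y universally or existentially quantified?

universal

Drive negations inward (¬∀x A ≡ ∃x ¬A, ¬∃x A ≡ ∀x ¬A, De Morgan for ∧/∨):
  (∀u B(u)) ∨ (∀y ¬R(y,y)) ∧ (∀z ∃p (R(z,z) ∧ B(p)))
Finally move all quantifiers to the prefix:
  ∀u ∀y ∀z ∃p (B(u) ∨ ¬R(y,y) ∧ R(z,z) ∧ B(p))
The quantifier ∃y sits under an odd number of negations, so it flips to ∀y.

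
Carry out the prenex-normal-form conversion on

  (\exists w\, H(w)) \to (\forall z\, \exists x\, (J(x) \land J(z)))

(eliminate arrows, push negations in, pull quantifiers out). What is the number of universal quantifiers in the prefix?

2

First replace A → B with ¬A ∨ B.
  \neg (\exists w\, H(w)) \lor (\forall z\, \exists x\, (J(x) \land J(z)))
Push ¬ through the quantifiers and connectives to reach negation normal form:
  (\forall w\, \neg H(w)) \lor (\forall z\, \exists x\, (J(x) \land J(z)))
All bound variables are already distinct, so no renaming is needed.
Extract every quantifier outward, since the variables are now distinct and don't occur free across branches:
  \forall w\, \forall z\, \exists x\, (\neg H(w) \lor J(x) \land J(z))
The prefix is \forall w \forall z \exists x: 2 universal, 1 existential.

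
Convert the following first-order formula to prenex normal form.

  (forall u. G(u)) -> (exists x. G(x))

exists u. exists x. (~G(u) | G(x))

First replace A → B with ¬A ∨ B.
  ~(forall u. G(u)) | (exists x. G(x))
Drive negations inward (¬∀x A ≡ ∃x ¬A, ¬∃x A ≡ ∀x ¬A, De Morgan for ∧/∨):
  (exists u. ~G(u)) | (exists x. G(x))
All bound variables are already distinct, so no renaming is needed.
Finally move all quantifiers to the prefix:
  exists u. exists x. (~G(u) | G(x))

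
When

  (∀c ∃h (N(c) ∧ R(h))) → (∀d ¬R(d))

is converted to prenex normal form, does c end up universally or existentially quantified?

First replace A → B with ¬A ∨ B.
  ¬(∀c ∃h (N(c) ∧ R(h))) ∨ (∀d ¬R(d))
Push ¬ through the quantifiers and connectives to reach negation normal form:
  (∃c ∀h (¬N(c) ∨ ¬R(h))) ∨ (∀d ¬R(d))
All bound variables are already distinct, so no renaming is needed.
Extract every quantifier outward, since the variables are now distinct and don't occur free across branches:
  ∃c ∀h ∀d (¬N(c) ∨ ¬R(h) ∨ ¬R(d))
The quantifier ∀c sits under an odd number of negations (counting the antecedent side of each →), so it flips to ∃c.

existential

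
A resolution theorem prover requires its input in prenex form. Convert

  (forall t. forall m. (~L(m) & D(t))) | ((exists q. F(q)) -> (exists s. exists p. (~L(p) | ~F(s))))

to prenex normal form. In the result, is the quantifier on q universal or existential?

Eliminate → and ↔ using ¬ and ∨.
  (forall t. forall m. (~L(m) & D(t))) | ~(exists q. F(q)) | (exists s. exists p. (~L(p) | ~F(s)))
Push ¬ through the quantifiers and connectives to reach negation normal form:
  (forall t. forall m. (~L(m) & D(t))) | (forall q. ~F(q)) | (exists s. exists p. (~L(p) | ~F(s)))
Finally move all quantifiers to the prefix:
  forall t. forall m. forall q. exists s. exists p. (~L(m) & D(t) | ~F(q) | ~L(p) | ~F(s))
The quantifier exists q sits under an odd number of negations (counting the antecedent side of each →), so it flips to forall q.

universal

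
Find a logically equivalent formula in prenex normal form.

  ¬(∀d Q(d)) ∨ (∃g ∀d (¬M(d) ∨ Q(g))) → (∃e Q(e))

∀d ∀g ∃p ∃e (Q(d) ∧ M(p) ∧ ¬Q(g) ∨ Q(e))

First replace A → B with ¬A ∨ B.
  ¬(¬(∀d Q(d)) ∨ (∃g ∀d (¬M(d) ∨ Q(g)))) ∨ (∃e Q(e))
Push ¬ through the quantifiers and connectives to reach negation normal form:
  (∀d Q(d)) ∧ (∀g ∃d (M(d) ∧ ¬Q(g))) ∨ (∃e Q(e))
Rename bound variables to avoid capture: d↦p.
  (∀d Q(d)) ∧ (∀g ∃p (M(p) ∧ ¬Q(g))) ∨ (∃e Q(e))
Finally move all quantifiers to the prefix:
  ∀d ∀g ∃p ∃e (Q(d) ∧ M(p) ∧ ¬Q(g) ∨ Q(e))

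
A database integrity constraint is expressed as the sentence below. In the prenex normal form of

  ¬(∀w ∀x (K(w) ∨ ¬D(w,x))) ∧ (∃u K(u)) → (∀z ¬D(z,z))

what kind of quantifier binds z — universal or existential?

universal

Rewrite implications/biconditionals: A → B as ¬A ∨ B.
  ¬(¬(∀w ∀x (K(w) ∨ ¬D(w,x))) ∧ (∃u K(u))) ∨ (∀z ¬D(z,z))
Drive negations inward (¬∀x A ≡ ∃x ¬A, ¬∃x A ≡ ∀x ¬A, De Morgan for ∧/∨):
  (∀w ∀x (K(w) ∨ ¬D(w,x))) ∨ (∀u ¬K(u)) ∨ (∀z ¬D(z,z))
Extract every quantifier outward, since the variables are now distinct and don't occur free across branches:
  ∀w ∀x ∀u ∀z (K(w) ∨ ¬D(w,x) ∨ ¬K(u) ∨ ¬D(z,z))
The quantifier ∀z sits under an even number of negations (counting the antecedent side of each →), so it remains universal.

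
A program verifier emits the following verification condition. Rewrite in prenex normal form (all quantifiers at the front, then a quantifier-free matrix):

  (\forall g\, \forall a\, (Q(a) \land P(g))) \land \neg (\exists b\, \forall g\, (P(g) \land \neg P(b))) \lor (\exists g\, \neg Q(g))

Push ¬ through the quantifiers and connectives to reach negation normal form:
  (\forall g\, \forall a\, (Q(a) \land P(g))) \land (\forall b\, \exists g\, (\neg P(g) \lor P(b))) \lor (\exists g\, \neg Q(g))
Rename bound variables to avoid capture: g↦u, g↦v.
  (\forall g\, \forall a\, (Q(a) \land P(g))) \land (\forall b\, \exists u\, (\neg P(u) \lor P(b))) \lor (\exists v\, \neg Q(v))
Finally move all quantifiers to the prefix:
  \forall g\, \forall a\, \forall b\, \exists u\, \exists v\, (Q(a) \land P(g) \land (\neg P(u) \lor P(b)) \lor \neg Q(v))

\forall g\, \forall a\, \forall b\, \exists u\, \exists v\, (Q(a) \land P(g) \land (\neg P(u) \lor P(b)) \lor \neg Q(v))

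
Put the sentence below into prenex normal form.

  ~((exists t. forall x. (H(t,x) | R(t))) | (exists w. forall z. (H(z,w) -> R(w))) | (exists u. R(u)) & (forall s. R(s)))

Rewrite implications/biconditionals: A → B as ¬A ∨ B.
  ~((exists t. forall x. (H(t,x) | R(t))) | (exists w. forall z. (~H(z,w) | R(w))) | (exists u. R(u)) & (forall s. R(s)))
Drive negations inward (¬∀x A ≡ ∃x ¬A, ¬∃x A ≡ ∀x ¬A, De Morgan for ∧/∨):
  (forall t. exists x. (~H(t,x) & ~R(t))) & (forall w. exists z. (H(z,w) & ~R(w))) & ((forall u. ~R(u)) | (exists s. ~R(s)))
All bound variables are already distinct, so no renaming is needed.
Pull the quantifiers to the front (each side's bound variable is not free in the other side):
  forall t. exists x. forall w. exists z. forall u. exists s. (~H(t,x) & ~R(t) & H(z,w) & ~R(w) & (~R(u) | ~R(s)))

forall t. exists x. forall w. exists z. forall u. exists s. (~H(t,x) & ~R(t) & H(z,w) & ~R(w) & (~R(u) | ~R(s)))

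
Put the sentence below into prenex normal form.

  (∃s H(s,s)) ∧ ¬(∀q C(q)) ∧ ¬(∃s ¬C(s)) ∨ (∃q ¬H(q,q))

Move each ¬ inward, flipping quantifiers it crosses:
  (∃s H(s,s)) ∧ (∃q ¬C(q)) ∧ (∀s C(s)) ∨ (∃q ¬H(q,q))
Standardize variables apart so no two quantifiers bind the same name: s↦v1, q↦y.
  (∃s H(s,s)) ∧ (∃q ¬C(q)) ∧ (∀v1 C(v1)) ∨ (∃y ¬H(y,y))
Pull the quantifiers to the front (each side's bound variable is not free in the other side):
  ∃s ∃q ∀v1 ∃y (H(s,s) ∧ ¬C(q) ∧ C(v1) ∨ ¬H(y,y))

∃s ∃q ∀v1 ∃y (H(s,s) ∧ ¬C(q) ∧ C(v1) ∨ ¬H(y,y))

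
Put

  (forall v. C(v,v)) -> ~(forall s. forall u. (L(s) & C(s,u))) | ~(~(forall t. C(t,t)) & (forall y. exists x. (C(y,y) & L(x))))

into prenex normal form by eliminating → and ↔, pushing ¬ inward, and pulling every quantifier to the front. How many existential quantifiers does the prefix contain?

4

First replace A → B with ¬A ∨ B.
  ~(forall v. C(v,v)) | ~(forall s. forall u. (L(s) & C(s,u))) | ~(~(forall t. C(t,t)) & (forall y. exists x. (C(y,y) & L(x))))
Move each ¬ inward, flipping quantifiers it crosses:
  (exists v. ~C(v,v)) | (exists s. exists u. (~L(s) | ~C(s,u))) | (forall t. C(t,t)) | (exists y. forall x. (~C(y,y) | ~L(x)))
All bound variables are already distinct, so no renaming is needed.
Extract every quantifier outward, since the variables are now distinct and don't occur free across branches:
  exists v. exists s. exists u. forall t. exists y. forall x. (~C(v,v) | ~L(s) | ~C(s,u) | C(t,t) | ~C(y,y) | ~L(x))
The prefix is exists v exists s exists u forall t exists y forall x: 2 universal, 4 existential.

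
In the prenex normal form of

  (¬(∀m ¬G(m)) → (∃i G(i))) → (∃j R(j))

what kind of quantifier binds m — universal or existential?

Rewrite implications/biconditionals: A → B as ¬A ∨ B.
  ¬(¬¬(∀m ¬G(m)) ∨ (∃i G(i))) ∨ (∃j R(j))
Drive negations inward (¬∀x A ≡ ∃x ¬A, ¬∃x A ≡ ∀x ¬A, De Morgan for ∧/∨):
  (∃m G(m)) ∧ (∀i ¬G(i)) ∨ (∃j R(j))
All bound variables are already distinct, so no renaming is needed.
Extract every quantifier outward, since the variables are now distinct and don't occur free across branches:
  ∃m ∀i ∃j (G(m) ∧ ¬G(i) ∨ R(j))
The quantifier ∀m sits under an odd number of negations (counting the antecedent side of each →), so it flips to ∃m.

existential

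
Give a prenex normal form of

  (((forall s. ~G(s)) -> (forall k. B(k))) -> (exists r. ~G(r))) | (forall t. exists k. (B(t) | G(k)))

Rewrite implications/biconditionals: A → B as ¬A ∨ B.
  ~(~(forall s. ~G(s)) | (forall k. B(k))) | (exists r. ~G(r)) | (forall t. exists k. (B(t) | G(k)))
Drive negations inward (¬∀x A ≡ ∃x ¬A, ¬∃x A ≡ ∀x ¬A, De Morgan for ∧/∨):
  (forall s. ~G(s)) & (exists k. ~B(k)) | (exists r. ~G(r)) | (forall t. exists k. (B(t) | G(k)))
Rename bound variables to avoid capture: k↦z1.
  (forall s. ~G(s)) & (exists k. ~B(k)) | (exists r. ~G(r)) | (forall t. exists z1. (B(t) | G(z1)))
Finally move all quantifiers to the prefix:
  forall s. exists k. exists r. forall t. exists z1. (~G(s) & ~B(k) | ~G(r) | B(t) | G(z1))

forall s. exists k. exists r. forall t. exists z1. (~G(s) & ~B(k) | ~G(r) | B(t) | G(z1))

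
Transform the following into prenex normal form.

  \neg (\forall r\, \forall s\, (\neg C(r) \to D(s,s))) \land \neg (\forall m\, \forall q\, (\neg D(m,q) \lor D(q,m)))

\exists r\, \exists s\, \exists m\, \exists q\, (\neg C(r) \land \neg D(s,s) \land D(m,q) \land \neg D(q,m))

Rewrite implications/biconditionals: A → B as ¬A ∨ B.
  \neg (\forall r\, \forall s\, (\neg \neg C(r) \lor D(s,s))) \land \neg (\forall m\, \forall q\, (\neg D(m,q) \lor D(q,m)))
Push ¬ through the quantifiers and connectives to reach negation normal form:
  (\exists r\, \exists s\, (\neg C(r) \land \neg D(s,s))) \land (\exists m\, \exists q\, (D(m,q) \land \neg D(q,m)))
All bound variables are already distinct, so no renaming is needed.
Finally move all quantifiers to the prefix:
  \exists r\, \exists s\, \exists m\, \exists q\, (\neg C(r) \land \neg D(s,s) \land D(m,q) \land \neg D(q,m))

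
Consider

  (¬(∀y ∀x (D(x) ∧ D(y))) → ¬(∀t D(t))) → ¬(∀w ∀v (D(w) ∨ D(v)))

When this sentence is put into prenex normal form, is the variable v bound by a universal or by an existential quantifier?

existential

First replace A → B with ¬A ∨ B.
  ¬(¬¬(∀y ∀x (D(x) ∧ D(y))) ∨ ¬(∀t D(t))) ∨ ¬(∀w ∀v (D(w) ∨ D(v)))
Move each ¬ inward, flipping quantifiers it crosses:
  (∃y ∃x (¬D(x) ∨ ¬D(y))) ∧ (∀t D(t)) ∨ (∃w ∃v (¬D(w) ∧ ¬D(v)))
Pull the quantifiers to the front (each side's bound variable is not free in the other side):
  ∃y ∃x ∀t ∃w ∃v ((¬D(x) ∨ ¬D(y)) ∧ D(t) ∨ ¬D(w) ∧ ¬D(v))
The quantifier ∀v sits under an odd number of negations (counting the antecedent side of each →), so it flips to ∃v.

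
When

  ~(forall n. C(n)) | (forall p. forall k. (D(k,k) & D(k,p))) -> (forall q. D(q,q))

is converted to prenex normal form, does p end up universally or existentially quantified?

Eliminate → and ↔ using ¬ and ∨.
  ~(~(forall n. C(n)) | (forall p. forall k. (D(k,k) & D(k,p)))) | (forall q. D(q,q))
Move each ¬ inward, flipping quantifiers it crosses:
  (forall n. C(n)) & (exists p. exists k. (~D(k,k) | ~D(k,p))) | (forall q. D(q,q))
Pull the quantifiers to the front (each side's bound variable is not free in the other side):
  forall n. exists p. exists k. forall q. (C(n) & (~D(k,k) | ~D(k,p)) | D(q,q))
The quantifier forall p sits under an odd number of negations (counting the antecedent side of each →), so it flips to exists p.

existential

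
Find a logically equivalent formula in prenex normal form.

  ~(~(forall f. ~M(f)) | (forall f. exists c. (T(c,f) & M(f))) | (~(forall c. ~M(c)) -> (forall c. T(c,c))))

forall f. exists v. forall c. exists z1. exists v1. (~M(f) & (~T(c,v) | ~M(v)) & M(z1) & ~T(v1,v1))

First replace A → B with ¬A ∨ B.
  ~(~(forall f. ~M(f)) | (forall f. exists c. (T(c,f) & M(f))) | ~~(forall c. ~M(c)) | (forall c. T(c,c)))
Move each ¬ inward, flipping quantifiers it crosses:
  (forall f. ~M(f)) & (exists f. forall c. (~T(c,f) | ~M(f))) & (exists c. M(c)) & (exists c. ~T(c,c))
Standardize variables apart so no two quantifiers bind the same name: f↦v, c↦z1, c↦v1.
  (forall f. ~M(f)) & (exists v. forall c. (~T(c,v) | ~M(v))) & (exists z1. M(z1)) & (exists v1. ~T(v1,v1))
Extract every quantifier outward, since the variables are now distinct and don't occur free across branches:
  forall f. exists v. forall c. exists z1. exists v1. (~M(f) & (~T(c,v) | ~M(v)) & M(z1) & ~T(v1,v1))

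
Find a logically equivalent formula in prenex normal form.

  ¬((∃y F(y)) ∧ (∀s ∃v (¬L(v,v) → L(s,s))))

First replace A → B with ¬A ∨ B.
  ¬((∃y F(y)) ∧ (∀s ∃v (¬¬L(v,v) ∨ L(s,s))))
Move each ¬ inward, flipping quantifiers it crosses:
  (∀y ¬F(y)) ∨ (∃s ∀v (¬L(v,v) ∧ ¬L(s,s)))
All bound variables are already distinct, so no renaming is needed.
Pull the quantifiers to the front (each side's bound variable is not free in the other side):
  ∀y ∃s ∀v (¬F(y) ∨ ¬L(v,v) ∧ ¬L(s,s))

∀y ∃s ∀v (¬F(y) ∨ ¬L(v,v) ∧ ¬L(s,s))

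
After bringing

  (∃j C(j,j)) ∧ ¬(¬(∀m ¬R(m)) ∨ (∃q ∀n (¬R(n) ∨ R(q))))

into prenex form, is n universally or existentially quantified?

existential

Push ¬ through the quantifiers and connectives to reach negation normal form:
  (∃j C(j,j)) ∧ (∀m ¬R(m)) ∧ (∀q ∃n (R(n) ∧ ¬R(q)))
All bound variables are already distinct, so no renaming is needed.
Pull the quantifiers to the front (each side's bound variable is not free in the other side):
  ∃j ∀m ∀q ∃n (C(j,j) ∧ ¬R(m) ∧ R(n) ∧ ¬R(q))
The quantifier ∀n sits under an odd number of negations, so it flips to ∃n.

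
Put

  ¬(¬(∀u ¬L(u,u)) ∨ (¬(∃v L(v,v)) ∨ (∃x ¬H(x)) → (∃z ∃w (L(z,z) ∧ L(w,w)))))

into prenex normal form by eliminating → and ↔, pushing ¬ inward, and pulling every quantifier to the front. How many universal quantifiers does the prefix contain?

First replace A → B with ¬A ∨ B.
  ¬(¬(∀u ¬L(u,u)) ∨ ¬(¬(∃v L(v,v)) ∨ (∃x ¬H(x))) ∨ (∃z ∃w (L(z,z) ∧ L(w,w))))
Move each ¬ inward, flipping quantifiers it crosses:
  (∀u ¬L(u,u)) ∧ ((∀v ¬L(v,v)) ∨ (∃x ¬H(x))) ∧ (∀z ∀w (¬L(z,z) ∨ ¬L(w,w)))
All bound variables are already distinct, so no renaming is needed.
Pull the quantifiers to the front (each side's bound variable is not free in the other side):
  ∀u ∀v ∃x ∀z ∀w (¬L(u,u) ∧ (¬L(v,v) ∨ ¬H(x)) ∧ (¬L(z,z) ∨ ¬L(w,w)))
The prefix is ∀u ∀v ∃x ∀z ∀w: 4 universal, 1 existential.

4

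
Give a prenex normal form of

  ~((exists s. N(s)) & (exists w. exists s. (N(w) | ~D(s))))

Move each ¬ inward, flipping quantifiers it crosses:
  (forall s. ~N(s)) | (forall w. forall s. (~N(w) & D(s)))
Give each quantifier a distinct variable: s↦y.
  (forall s. ~N(s)) | (forall w. forall y. (~N(w) & D(y)))
Pull the quantifiers to the front (each side's bound variable is not free in the other side):
  forall s. forall w. forall y. (~N(s) | ~N(w) & D(y))

forall s. forall w. forall y. (~N(s) | ~N(w) & D(y))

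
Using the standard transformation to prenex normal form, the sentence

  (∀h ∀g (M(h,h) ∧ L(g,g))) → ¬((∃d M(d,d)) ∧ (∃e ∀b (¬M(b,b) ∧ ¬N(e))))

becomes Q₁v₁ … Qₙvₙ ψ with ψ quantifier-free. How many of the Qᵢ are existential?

Eliminate → and ↔ using ¬ and ∨.
  ¬(∀h ∀g (M(h,h) ∧ L(g,g))) ∨ ¬((∃d M(d,d)) ∧ (∃e ∀b (¬M(b,b) ∧ ¬N(e))))
Push ¬ through the quantifiers and connectives to reach negation normal form:
  (∃h ∃g (¬M(h,h) ∨ ¬L(g,g))) ∨ (∀d ¬M(d,d)) ∨ (∀e ∃b (M(b,b) ∨ N(e)))
Finally move all quantifiers to the prefix:
  ∃h ∃g ∀d ∀e ∃b (¬M(h,h) ∨ ¬L(g,g) ∨ ¬M(d,d) ∨ M(b,b) ∨ N(e))
The prefix is ∃h ∃g ∀d ∀e ∃b: 2 universal, 3 existential.

3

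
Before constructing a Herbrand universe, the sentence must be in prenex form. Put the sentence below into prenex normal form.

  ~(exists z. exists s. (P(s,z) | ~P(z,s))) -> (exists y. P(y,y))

First replace A → B with ¬A ∨ B.
  ~~(exists z. exists s. (P(s,z) | ~P(z,s))) | (exists y. P(y,y))
Push ¬ through the quantifiers and connectives to reach negation normal form:
  (exists z. exists s. (P(s,z) | ~P(z,s))) | (exists y. P(y,y))
All bound variables are already distinct, so no renaming is needed.
Extract every quantifier outward, since the variables are now distinct and don't occur free across branches:
  exists z. exists s. exists y. (P(s,z) | ~P(z,s) | P(y,y))

exists z. exists s. exists y. (P(s,z) | ~P(z,s) | P(y,y))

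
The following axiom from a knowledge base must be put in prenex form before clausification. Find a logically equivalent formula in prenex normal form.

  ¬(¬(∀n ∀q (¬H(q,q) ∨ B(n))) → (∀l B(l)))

Rewrite implications/biconditionals: A → B as ¬A ∨ B.
  ¬(¬¬(∀n ∀q (¬H(q,q) ∨ B(n))) ∨ (∀l B(l)))
Drive negations inward (¬∀x A ≡ ∃x ¬A, ¬∃x A ≡ ∀x ¬A, De Morgan for ∧/∨):
  (∃n ∃q (H(q,q) ∧ ¬B(n))) ∧ (∃l ¬B(l))
All bound variables are already distinct, so no renaming is needed.
Extract every quantifier outward, since the variables are now distinct and don't occur free across branches:
  ∃n ∃q ∃l (H(q,q) ∧ ¬B(n) ∧ ¬B(l))

∃n ∃q ∃l (H(q,q) ∧ ¬B(n) ∧ ¬B(l))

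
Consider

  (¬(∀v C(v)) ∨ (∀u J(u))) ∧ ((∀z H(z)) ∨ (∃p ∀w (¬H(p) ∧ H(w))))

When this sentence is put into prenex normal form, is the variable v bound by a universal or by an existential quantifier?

existential

Drive negations inward (¬∀x A ≡ ∃x ¬A, ¬∃x A ≡ ∀x ¬A, De Morgan for ∧/∨):
  ((∃v ¬C(v)) ∨ (∀u J(u))) ∧ ((∀z H(z)) ∨ (∃p ∀w (¬H(p) ∧ H(w))))
Extract every quantifier outward, since the variables are now distinct and don't occur free across branches:
  ∃v ∀u ∀z ∃p ∀w ((¬C(v) ∨ J(u)) ∧ (H(z) ∨ ¬H(p) ∧ H(w)))
The quantifier ∀v sits under an odd number of negations, so it flips to ∃v.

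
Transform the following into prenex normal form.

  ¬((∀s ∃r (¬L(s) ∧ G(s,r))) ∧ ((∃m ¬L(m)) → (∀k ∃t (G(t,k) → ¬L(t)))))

Eliminate → and ↔ using ¬ and ∨.
  ¬((∀s ∃r (¬L(s) ∧ G(s,r))) ∧ (¬(∃m ¬L(m)) ∨ (∀k ∃t (¬G(t,k) ∨ ¬L(t)))))
Drive negations inward (¬∀x A ≡ ∃x ¬A, ¬∃x A ≡ ∀x ¬A, De Morgan for ∧/∨):
  (∃s ∀r (L(s) ∨ ¬G(s,r))) ∨ (∃m ¬L(m)) ∧ (∃k ∀t (G(t,k) ∧ L(t)))
Pull the quantifiers to the front (each side's bound variable is not free in the other side):
  ∃s ∀r ∃m ∃k ∀t (L(s) ∨ ¬G(s,r) ∨ ¬L(m) ∧ G(t,k) ∧ L(t))

∃s ∀r ∃m ∃k ∀t (L(s) ∨ ¬G(s,r) ∨ ¬L(m) ∧ G(t,k) ∧ L(t))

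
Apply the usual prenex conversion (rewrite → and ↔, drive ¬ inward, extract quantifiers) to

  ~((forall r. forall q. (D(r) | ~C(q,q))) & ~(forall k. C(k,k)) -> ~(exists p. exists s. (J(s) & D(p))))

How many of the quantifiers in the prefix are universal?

2

Rewrite implications/biconditionals: A → B as ¬A ∨ B.
  ~(~((forall r. forall q. (D(r) | ~C(q,q))) & ~(forall k. C(k,k))) | ~(exists p. exists s. (J(s) & D(p))))
Move each ¬ inward, flipping quantifiers it crosses:
  (forall r. forall q. (D(r) | ~C(q,q))) & (exists k. ~C(k,k)) & (exists p. exists s. (J(s) & D(p)))
All bound variables are already distinct, so no renaming is needed.
Pull the quantifiers to the front (each side's bound variable is not free in the other side):
  forall r. forall q. exists k. exists p. exists s. ((D(r) | ~C(q,q)) & ~C(k,k) & J(s) & D(p))
The prefix is forall r forall q exists k exists p exists s: 2 universal, 3 existential.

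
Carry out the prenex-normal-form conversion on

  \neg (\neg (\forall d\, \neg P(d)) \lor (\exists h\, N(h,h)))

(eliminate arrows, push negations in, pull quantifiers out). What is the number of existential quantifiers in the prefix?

0

Push ¬ through the quantifiers and connectives to reach negation normal form:
  (\forall d\, \neg P(d)) \land (\forall h\, \neg N(h,h))
All bound variables are already distinct, so no renaming is needed.
Extract every quantifier outward, since the variables are now distinct and don't occur free across branches:
  \forall d\, \forall h\, (\neg P(d) \land \neg N(h,h))
The prefix is \forall d \forall h: 2 universal, 0 existential.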